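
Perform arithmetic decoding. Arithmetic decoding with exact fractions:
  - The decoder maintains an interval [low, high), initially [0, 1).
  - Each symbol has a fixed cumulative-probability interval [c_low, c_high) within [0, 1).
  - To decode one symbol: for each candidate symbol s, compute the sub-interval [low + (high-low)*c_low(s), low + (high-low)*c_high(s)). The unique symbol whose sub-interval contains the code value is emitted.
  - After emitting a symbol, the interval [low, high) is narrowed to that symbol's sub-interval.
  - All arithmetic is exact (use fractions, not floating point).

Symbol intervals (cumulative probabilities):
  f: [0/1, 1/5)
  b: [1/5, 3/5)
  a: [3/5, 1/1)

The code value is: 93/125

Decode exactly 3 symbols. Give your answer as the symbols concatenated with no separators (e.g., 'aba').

Answer: abb

Derivation:
Step 1: interval [0/1, 1/1), width = 1/1 - 0/1 = 1/1
  'f': [0/1 + 1/1*0/1, 0/1 + 1/1*1/5) = [0/1, 1/5)
  'b': [0/1 + 1/1*1/5, 0/1 + 1/1*3/5) = [1/5, 3/5)
  'a': [0/1 + 1/1*3/5, 0/1 + 1/1*1/1) = [3/5, 1/1) <- contains code 93/125
  emit 'a', narrow to [3/5, 1/1)
Step 2: interval [3/5, 1/1), width = 1/1 - 3/5 = 2/5
  'f': [3/5 + 2/5*0/1, 3/5 + 2/5*1/5) = [3/5, 17/25)
  'b': [3/5 + 2/5*1/5, 3/5 + 2/5*3/5) = [17/25, 21/25) <- contains code 93/125
  'a': [3/5 + 2/5*3/5, 3/5 + 2/5*1/1) = [21/25, 1/1)
  emit 'b', narrow to [17/25, 21/25)
Step 3: interval [17/25, 21/25), width = 21/25 - 17/25 = 4/25
  'f': [17/25 + 4/25*0/1, 17/25 + 4/25*1/5) = [17/25, 89/125)
  'b': [17/25 + 4/25*1/5, 17/25 + 4/25*3/5) = [89/125, 97/125) <- contains code 93/125
  'a': [17/25 + 4/25*3/5, 17/25 + 4/25*1/1) = [97/125, 21/25)
  emit 'b', narrow to [89/125, 97/125)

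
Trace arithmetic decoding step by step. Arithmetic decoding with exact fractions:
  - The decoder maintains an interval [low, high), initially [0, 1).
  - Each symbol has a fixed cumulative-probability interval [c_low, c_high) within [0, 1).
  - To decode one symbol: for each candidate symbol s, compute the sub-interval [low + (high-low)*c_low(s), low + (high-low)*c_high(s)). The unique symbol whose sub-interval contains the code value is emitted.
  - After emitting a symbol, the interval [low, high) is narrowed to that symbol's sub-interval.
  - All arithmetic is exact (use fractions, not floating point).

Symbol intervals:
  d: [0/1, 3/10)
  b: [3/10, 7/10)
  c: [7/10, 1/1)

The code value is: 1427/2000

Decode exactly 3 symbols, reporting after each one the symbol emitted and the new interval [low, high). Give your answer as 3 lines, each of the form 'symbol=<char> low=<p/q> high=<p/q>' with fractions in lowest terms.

Answer: symbol=c low=7/10 high=1/1
symbol=d low=7/10 high=79/100
symbol=d low=7/10 high=727/1000

Derivation:
Step 1: interval [0/1, 1/1), width = 1/1 - 0/1 = 1/1
  'd': [0/1 + 1/1*0/1, 0/1 + 1/1*3/10) = [0/1, 3/10)
  'b': [0/1 + 1/1*3/10, 0/1 + 1/1*7/10) = [3/10, 7/10)
  'c': [0/1 + 1/1*7/10, 0/1 + 1/1*1/1) = [7/10, 1/1) <- contains code 1427/2000
  emit 'c', narrow to [7/10, 1/1)
Step 2: interval [7/10, 1/1), width = 1/1 - 7/10 = 3/10
  'd': [7/10 + 3/10*0/1, 7/10 + 3/10*3/10) = [7/10, 79/100) <- contains code 1427/2000
  'b': [7/10 + 3/10*3/10, 7/10 + 3/10*7/10) = [79/100, 91/100)
  'c': [7/10 + 3/10*7/10, 7/10 + 3/10*1/1) = [91/100, 1/1)
  emit 'd', narrow to [7/10, 79/100)
Step 3: interval [7/10, 79/100), width = 79/100 - 7/10 = 9/100
  'd': [7/10 + 9/100*0/1, 7/10 + 9/100*3/10) = [7/10, 727/1000) <- contains code 1427/2000
  'b': [7/10 + 9/100*3/10, 7/10 + 9/100*7/10) = [727/1000, 763/1000)
  'c': [7/10 + 9/100*7/10, 7/10 + 9/100*1/1) = [763/1000, 79/100)
  emit 'd', narrow to [7/10, 727/1000)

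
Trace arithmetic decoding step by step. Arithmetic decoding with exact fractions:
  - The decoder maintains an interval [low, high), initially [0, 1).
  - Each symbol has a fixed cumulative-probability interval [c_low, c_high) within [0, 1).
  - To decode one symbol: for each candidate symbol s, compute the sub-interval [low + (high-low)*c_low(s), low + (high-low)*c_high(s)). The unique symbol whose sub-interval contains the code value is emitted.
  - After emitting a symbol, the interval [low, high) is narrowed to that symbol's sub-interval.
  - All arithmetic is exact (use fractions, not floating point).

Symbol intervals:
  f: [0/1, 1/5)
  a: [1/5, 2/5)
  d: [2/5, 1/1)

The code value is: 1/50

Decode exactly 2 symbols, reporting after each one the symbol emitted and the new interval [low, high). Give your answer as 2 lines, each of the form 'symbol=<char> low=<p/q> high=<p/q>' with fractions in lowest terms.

Answer: symbol=f low=0/1 high=1/5
symbol=f low=0/1 high=1/25

Derivation:
Step 1: interval [0/1, 1/1), width = 1/1 - 0/1 = 1/1
  'f': [0/1 + 1/1*0/1, 0/1 + 1/1*1/5) = [0/1, 1/5) <- contains code 1/50
  'a': [0/1 + 1/1*1/5, 0/1 + 1/1*2/5) = [1/5, 2/5)
  'd': [0/1 + 1/1*2/5, 0/1 + 1/1*1/1) = [2/5, 1/1)
  emit 'f', narrow to [0/1, 1/5)
Step 2: interval [0/1, 1/5), width = 1/5 - 0/1 = 1/5
  'f': [0/1 + 1/5*0/1, 0/1 + 1/5*1/5) = [0/1, 1/25) <- contains code 1/50
  'a': [0/1 + 1/5*1/5, 0/1 + 1/5*2/5) = [1/25, 2/25)
  'd': [0/1 + 1/5*2/5, 0/1 + 1/5*1/1) = [2/25, 1/5)
  emit 'f', narrow to [0/1, 1/25)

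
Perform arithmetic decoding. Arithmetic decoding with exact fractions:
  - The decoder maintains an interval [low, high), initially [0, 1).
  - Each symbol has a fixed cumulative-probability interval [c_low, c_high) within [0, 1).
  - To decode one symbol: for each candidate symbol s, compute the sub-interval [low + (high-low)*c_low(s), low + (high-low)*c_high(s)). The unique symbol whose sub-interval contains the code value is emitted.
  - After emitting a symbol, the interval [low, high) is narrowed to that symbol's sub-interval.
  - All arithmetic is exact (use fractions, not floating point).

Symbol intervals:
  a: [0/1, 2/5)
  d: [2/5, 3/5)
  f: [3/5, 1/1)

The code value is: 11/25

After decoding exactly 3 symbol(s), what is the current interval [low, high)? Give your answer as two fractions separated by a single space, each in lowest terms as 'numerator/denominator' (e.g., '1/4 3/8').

Answer: 54/125 56/125

Derivation:
Step 1: interval [0/1, 1/1), width = 1/1 - 0/1 = 1/1
  'a': [0/1 + 1/1*0/1, 0/1 + 1/1*2/5) = [0/1, 2/5)
  'd': [0/1 + 1/1*2/5, 0/1 + 1/1*3/5) = [2/5, 3/5) <- contains code 11/25
  'f': [0/1 + 1/1*3/5, 0/1 + 1/1*1/1) = [3/5, 1/1)
  emit 'd', narrow to [2/5, 3/5)
Step 2: interval [2/5, 3/5), width = 3/5 - 2/5 = 1/5
  'a': [2/5 + 1/5*0/1, 2/5 + 1/5*2/5) = [2/5, 12/25) <- contains code 11/25
  'd': [2/5 + 1/5*2/5, 2/5 + 1/5*3/5) = [12/25, 13/25)
  'f': [2/5 + 1/5*3/5, 2/5 + 1/5*1/1) = [13/25, 3/5)
  emit 'a', narrow to [2/5, 12/25)
Step 3: interval [2/5, 12/25), width = 12/25 - 2/5 = 2/25
  'a': [2/5 + 2/25*0/1, 2/5 + 2/25*2/5) = [2/5, 54/125)
  'd': [2/5 + 2/25*2/5, 2/5 + 2/25*3/5) = [54/125, 56/125) <- contains code 11/25
  'f': [2/5 + 2/25*3/5, 2/5 + 2/25*1/1) = [56/125, 12/25)
  emit 'd', narrow to [54/125, 56/125)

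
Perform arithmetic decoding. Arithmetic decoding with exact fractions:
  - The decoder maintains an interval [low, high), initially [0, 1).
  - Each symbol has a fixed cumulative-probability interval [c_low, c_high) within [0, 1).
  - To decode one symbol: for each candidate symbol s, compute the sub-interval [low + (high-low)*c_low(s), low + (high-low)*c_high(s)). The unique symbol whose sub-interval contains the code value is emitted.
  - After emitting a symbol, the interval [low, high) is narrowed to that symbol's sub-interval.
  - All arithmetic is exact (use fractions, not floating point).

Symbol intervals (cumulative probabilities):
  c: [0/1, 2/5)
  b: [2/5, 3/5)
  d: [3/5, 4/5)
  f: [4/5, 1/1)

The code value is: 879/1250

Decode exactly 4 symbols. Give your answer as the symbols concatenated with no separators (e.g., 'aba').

Answer: dbbf

Derivation:
Step 1: interval [0/1, 1/1), width = 1/1 - 0/1 = 1/1
  'c': [0/1 + 1/1*0/1, 0/1 + 1/1*2/5) = [0/1, 2/5)
  'b': [0/1 + 1/1*2/5, 0/1 + 1/1*3/5) = [2/5, 3/5)
  'd': [0/1 + 1/1*3/5, 0/1 + 1/1*4/5) = [3/5, 4/5) <- contains code 879/1250
  'f': [0/1 + 1/1*4/5, 0/1 + 1/1*1/1) = [4/5, 1/1)
  emit 'd', narrow to [3/5, 4/5)
Step 2: interval [3/5, 4/5), width = 4/5 - 3/5 = 1/5
  'c': [3/5 + 1/5*0/1, 3/5 + 1/5*2/5) = [3/5, 17/25)
  'b': [3/5 + 1/5*2/5, 3/5 + 1/5*3/5) = [17/25, 18/25) <- contains code 879/1250
  'd': [3/5 + 1/5*3/5, 3/5 + 1/5*4/5) = [18/25, 19/25)
  'f': [3/5 + 1/5*4/5, 3/5 + 1/5*1/1) = [19/25, 4/5)
  emit 'b', narrow to [17/25, 18/25)
Step 3: interval [17/25, 18/25), width = 18/25 - 17/25 = 1/25
  'c': [17/25 + 1/25*0/1, 17/25 + 1/25*2/5) = [17/25, 87/125)
  'b': [17/25 + 1/25*2/5, 17/25 + 1/25*3/5) = [87/125, 88/125) <- contains code 879/1250
  'd': [17/25 + 1/25*3/5, 17/25 + 1/25*4/5) = [88/125, 89/125)
  'f': [17/25 + 1/25*4/5, 17/25 + 1/25*1/1) = [89/125, 18/25)
  emit 'b', narrow to [87/125, 88/125)
Step 4: interval [87/125, 88/125), width = 88/125 - 87/125 = 1/125
  'c': [87/125 + 1/125*0/1, 87/125 + 1/125*2/5) = [87/125, 437/625)
  'b': [87/125 + 1/125*2/5, 87/125 + 1/125*3/5) = [437/625, 438/625)
  'd': [87/125 + 1/125*3/5, 87/125 + 1/125*4/5) = [438/625, 439/625)
  'f': [87/125 + 1/125*4/5, 87/125 + 1/125*1/1) = [439/625, 88/125) <- contains code 879/1250
  emit 'f', narrow to [439/625, 88/125)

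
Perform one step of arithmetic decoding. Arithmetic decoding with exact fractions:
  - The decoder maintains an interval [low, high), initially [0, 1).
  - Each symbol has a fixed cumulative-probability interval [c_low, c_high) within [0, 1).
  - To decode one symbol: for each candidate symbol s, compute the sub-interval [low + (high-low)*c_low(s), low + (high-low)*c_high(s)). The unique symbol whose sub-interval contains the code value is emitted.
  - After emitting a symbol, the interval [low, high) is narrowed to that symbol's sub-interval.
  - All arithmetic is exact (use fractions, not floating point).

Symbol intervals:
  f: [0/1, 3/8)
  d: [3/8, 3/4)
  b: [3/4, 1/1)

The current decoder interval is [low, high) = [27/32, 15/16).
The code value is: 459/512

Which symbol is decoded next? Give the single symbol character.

Answer: d

Derivation:
Interval width = high − low = 15/16 − 27/32 = 3/32
Scaled code = (code − low) / width = (459/512 − 27/32) / 3/32 = 9/16
  f: [0/1, 3/8) 
  d: [3/8, 3/4) ← scaled code falls here ✓
  b: [3/4, 1/1) 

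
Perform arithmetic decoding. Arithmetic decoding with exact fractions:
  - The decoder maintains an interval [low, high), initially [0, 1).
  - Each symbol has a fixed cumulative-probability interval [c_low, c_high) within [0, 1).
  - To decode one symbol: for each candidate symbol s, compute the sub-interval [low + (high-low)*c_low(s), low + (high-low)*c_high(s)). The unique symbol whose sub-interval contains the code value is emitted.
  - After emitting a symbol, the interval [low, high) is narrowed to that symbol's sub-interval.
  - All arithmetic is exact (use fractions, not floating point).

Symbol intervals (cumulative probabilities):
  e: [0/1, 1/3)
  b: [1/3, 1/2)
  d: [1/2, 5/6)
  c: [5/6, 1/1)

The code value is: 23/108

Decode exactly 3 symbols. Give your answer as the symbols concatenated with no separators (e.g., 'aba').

Answer: edb

Derivation:
Step 1: interval [0/1, 1/1), width = 1/1 - 0/1 = 1/1
  'e': [0/1 + 1/1*0/1, 0/1 + 1/1*1/3) = [0/1, 1/3) <- contains code 23/108
  'b': [0/1 + 1/1*1/3, 0/1 + 1/1*1/2) = [1/3, 1/2)
  'd': [0/1 + 1/1*1/2, 0/1 + 1/1*5/6) = [1/2, 5/6)
  'c': [0/1 + 1/1*5/6, 0/1 + 1/1*1/1) = [5/6, 1/1)
  emit 'e', narrow to [0/1, 1/3)
Step 2: interval [0/1, 1/3), width = 1/3 - 0/1 = 1/3
  'e': [0/1 + 1/3*0/1, 0/1 + 1/3*1/3) = [0/1, 1/9)
  'b': [0/1 + 1/3*1/3, 0/1 + 1/3*1/2) = [1/9, 1/6)
  'd': [0/1 + 1/3*1/2, 0/1 + 1/3*5/6) = [1/6, 5/18) <- contains code 23/108
  'c': [0/1 + 1/3*5/6, 0/1 + 1/3*1/1) = [5/18, 1/3)
  emit 'd', narrow to [1/6, 5/18)
Step 3: interval [1/6, 5/18), width = 5/18 - 1/6 = 1/9
  'e': [1/6 + 1/9*0/1, 1/6 + 1/9*1/3) = [1/6, 11/54)
  'b': [1/6 + 1/9*1/3, 1/6 + 1/9*1/2) = [11/54, 2/9) <- contains code 23/108
  'd': [1/6 + 1/9*1/2, 1/6 + 1/9*5/6) = [2/9, 7/27)
  'c': [1/6 + 1/9*5/6, 1/6 + 1/9*1/1) = [7/27, 5/18)
  emit 'b', narrow to [11/54, 2/9)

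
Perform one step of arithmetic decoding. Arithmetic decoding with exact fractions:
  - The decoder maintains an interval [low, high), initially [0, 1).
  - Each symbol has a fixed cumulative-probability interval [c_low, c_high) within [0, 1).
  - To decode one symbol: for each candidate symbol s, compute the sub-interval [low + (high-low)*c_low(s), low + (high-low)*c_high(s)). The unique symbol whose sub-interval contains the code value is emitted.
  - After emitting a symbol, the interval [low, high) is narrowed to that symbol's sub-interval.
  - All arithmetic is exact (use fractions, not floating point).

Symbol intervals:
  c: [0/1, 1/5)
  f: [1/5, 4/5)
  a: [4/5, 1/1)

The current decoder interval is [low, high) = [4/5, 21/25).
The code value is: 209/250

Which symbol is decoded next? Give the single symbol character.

Interval width = high − low = 21/25 − 4/5 = 1/25
Scaled code = (code − low) / width = (209/250 − 4/5) / 1/25 = 9/10
  c: [0/1, 1/5) 
  f: [1/5, 4/5) 
  a: [4/5, 1/1) ← scaled code falls here ✓

Answer: a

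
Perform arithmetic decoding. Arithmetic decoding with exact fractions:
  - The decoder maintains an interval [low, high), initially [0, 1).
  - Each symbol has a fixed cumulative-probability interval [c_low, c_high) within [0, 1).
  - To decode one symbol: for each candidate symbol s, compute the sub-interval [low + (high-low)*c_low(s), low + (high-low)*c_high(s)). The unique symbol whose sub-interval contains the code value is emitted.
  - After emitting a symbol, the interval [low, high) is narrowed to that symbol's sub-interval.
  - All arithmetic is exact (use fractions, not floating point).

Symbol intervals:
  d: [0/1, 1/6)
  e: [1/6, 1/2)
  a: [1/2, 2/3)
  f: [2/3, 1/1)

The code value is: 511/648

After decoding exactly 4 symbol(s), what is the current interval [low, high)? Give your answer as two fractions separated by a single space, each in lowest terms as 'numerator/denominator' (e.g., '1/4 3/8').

Answer: 85/108 64/81

Derivation:
Step 1: interval [0/1, 1/1), width = 1/1 - 0/1 = 1/1
  'd': [0/1 + 1/1*0/1, 0/1 + 1/1*1/6) = [0/1, 1/6)
  'e': [0/1 + 1/1*1/6, 0/1 + 1/1*1/2) = [1/6, 1/2)
  'a': [0/1 + 1/1*1/2, 0/1 + 1/1*2/3) = [1/2, 2/3)
  'f': [0/1 + 1/1*2/3, 0/1 + 1/1*1/1) = [2/3, 1/1) <- contains code 511/648
  emit 'f', narrow to [2/3, 1/1)
Step 2: interval [2/3, 1/1), width = 1/1 - 2/3 = 1/3
  'd': [2/3 + 1/3*0/1, 2/3 + 1/3*1/6) = [2/3, 13/18)
  'e': [2/3 + 1/3*1/6, 2/3 + 1/3*1/2) = [13/18, 5/6) <- contains code 511/648
  'a': [2/3 + 1/3*1/2, 2/3 + 1/3*2/3) = [5/6, 8/9)
  'f': [2/3 + 1/3*2/3, 2/3 + 1/3*1/1) = [8/9, 1/1)
  emit 'e', narrow to [13/18, 5/6)
Step 3: interval [13/18, 5/6), width = 5/6 - 13/18 = 1/9
  'd': [13/18 + 1/9*0/1, 13/18 + 1/9*1/6) = [13/18, 20/27)
  'e': [13/18 + 1/9*1/6, 13/18 + 1/9*1/2) = [20/27, 7/9)
  'a': [13/18 + 1/9*1/2, 13/18 + 1/9*2/3) = [7/9, 43/54) <- contains code 511/648
  'f': [13/18 + 1/9*2/3, 13/18 + 1/9*1/1) = [43/54, 5/6)
  emit 'a', narrow to [7/9, 43/54)
Step 4: interval [7/9, 43/54), width = 43/54 - 7/9 = 1/54
  'd': [7/9 + 1/54*0/1, 7/9 + 1/54*1/6) = [7/9, 253/324)
  'e': [7/9 + 1/54*1/6, 7/9 + 1/54*1/2) = [253/324, 85/108)
  'a': [7/9 + 1/54*1/2, 7/9 + 1/54*2/3) = [85/108, 64/81) <- contains code 511/648
  'f': [7/9 + 1/54*2/3, 7/9 + 1/54*1/1) = [64/81, 43/54)
  emit 'a', narrow to [85/108, 64/81)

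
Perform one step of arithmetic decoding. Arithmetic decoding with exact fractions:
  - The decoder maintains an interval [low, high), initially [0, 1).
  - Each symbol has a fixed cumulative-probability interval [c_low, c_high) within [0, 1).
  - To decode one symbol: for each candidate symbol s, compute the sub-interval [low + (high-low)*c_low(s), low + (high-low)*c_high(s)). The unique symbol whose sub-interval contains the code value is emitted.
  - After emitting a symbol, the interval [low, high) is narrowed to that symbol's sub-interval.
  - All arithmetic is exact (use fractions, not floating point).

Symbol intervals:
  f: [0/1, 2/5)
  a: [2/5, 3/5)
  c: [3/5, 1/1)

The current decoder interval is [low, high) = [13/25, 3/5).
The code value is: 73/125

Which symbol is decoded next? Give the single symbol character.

Answer: c

Derivation:
Interval width = high − low = 3/5 − 13/25 = 2/25
Scaled code = (code − low) / width = (73/125 − 13/25) / 2/25 = 4/5
  f: [0/1, 2/5) 
  a: [2/5, 3/5) 
  c: [3/5, 1/1) ← scaled code falls here ✓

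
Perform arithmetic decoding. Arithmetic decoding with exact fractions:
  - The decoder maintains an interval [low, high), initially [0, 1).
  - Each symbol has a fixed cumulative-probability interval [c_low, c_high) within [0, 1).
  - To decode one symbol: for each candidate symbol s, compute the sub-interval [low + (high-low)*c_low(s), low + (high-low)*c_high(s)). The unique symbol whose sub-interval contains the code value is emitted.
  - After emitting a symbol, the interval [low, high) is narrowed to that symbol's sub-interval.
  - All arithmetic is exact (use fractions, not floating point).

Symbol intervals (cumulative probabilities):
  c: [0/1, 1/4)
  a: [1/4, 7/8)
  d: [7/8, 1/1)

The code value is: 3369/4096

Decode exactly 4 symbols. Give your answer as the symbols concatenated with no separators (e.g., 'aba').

Answer: adac

Derivation:
Step 1: interval [0/1, 1/1), width = 1/1 - 0/1 = 1/1
  'c': [0/1 + 1/1*0/1, 0/1 + 1/1*1/4) = [0/1, 1/4)
  'a': [0/1 + 1/1*1/4, 0/1 + 1/1*7/8) = [1/4, 7/8) <- contains code 3369/4096
  'd': [0/1 + 1/1*7/8, 0/1 + 1/1*1/1) = [7/8, 1/1)
  emit 'a', narrow to [1/4, 7/8)
Step 2: interval [1/4, 7/8), width = 7/8 - 1/4 = 5/8
  'c': [1/4 + 5/8*0/1, 1/4 + 5/8*1/4) = [1/4, 13/32)
  'a': [1/4 + 5/8*1/4, 1/4 + 5/8*7/8) = [13/32, 51/64)
  'd': [1/4 + 5/8*7/8, 1/4 + 5/8*1/1) = [51/64, 7/8) <- contains code 3369/4096
  emit 'd', narrow to [51/64, 7/8)
Step 3: interval [51/64, 7/8), width = 7/8 - 51/64 = 5/64
  'c': [51/64 + 5/64*0/1, 51/64 + 5/64*1/4) = [51/64, 209/256)
  'a': [51/64 + 5/64*1/4, 51/64 + 5/64*7/8) = [209/256, 443/512) <- contains code 3369/4096
  'd': [51/64 + 5/64*7/8, 51/64 + 5/64*1/1) = [443/512, 7/8)
  emit 'a', narrow to [209/256, 443/512)
Step 4: interval [209/256, 443/512), width = 443/512 - 209/256 = 25/512
  'c': [209/256 + 25/512*0/1, 209/256 + 25/512*1/4) = [209/256, 1697/2048) <- contains code 3369/4096
  'a': [209/256 + 25/512*1/4, 209/256 + 25/512*7/8) = [1697/2048, 3519/4096)
  'd': [209/256 + 25/512*7/8, 209/256 + 25/512*1/1) = [3519/4096, 443/512)
  emit 'c', narrow to [209/256, 1697/2048)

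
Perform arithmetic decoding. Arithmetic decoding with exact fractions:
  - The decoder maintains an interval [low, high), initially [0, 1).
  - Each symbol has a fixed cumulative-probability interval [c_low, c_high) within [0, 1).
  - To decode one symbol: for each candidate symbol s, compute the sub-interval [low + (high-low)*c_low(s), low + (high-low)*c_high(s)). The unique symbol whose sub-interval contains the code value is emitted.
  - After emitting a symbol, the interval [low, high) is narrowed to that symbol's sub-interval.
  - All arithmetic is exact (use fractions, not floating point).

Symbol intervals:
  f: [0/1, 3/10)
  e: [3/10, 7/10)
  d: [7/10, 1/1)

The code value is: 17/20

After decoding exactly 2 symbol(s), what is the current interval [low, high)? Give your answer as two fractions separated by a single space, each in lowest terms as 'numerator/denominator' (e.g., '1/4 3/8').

Answer: 79/100 91/100

Derivation:
Step 1: interval [0/1, 1/1), width = 1/1 - 0/1 = 1/1
  'f': [0/1 + 1/1*0/1, 0/1 + 1/1*3/10) = [0/1, 3/10)
  'e': [0/1 + 1/1*3/10, 0/1 + 1/1*7/10) = [3/10, 7/10)
  'd': [0/1 + 1/1*7/10, 0/1 + 1/1*1/1) = [7/10, 1/1) <- contains code 17/20
  emit 'd', narrow to [7/10, 1/1)
Step 2: interval [7/10, 1/1), width = 1/1 - 7/10 = 3/10
  'f': [7/10 + 3/10*0/1, 7/10 + 3/10*3/10) = [7/10, 79/100)
  'e': [7/10 + 3/10*3/10, 7/10 + 3/10*7/10) = [79/100, 91/100) <- contains code 17/20
  'd': [7/10 + 3/10*7/10, 7/10 + 3/10*1/1) = [91/100, 1/1)
  emit 'e', narrow to [79/100, 91/100)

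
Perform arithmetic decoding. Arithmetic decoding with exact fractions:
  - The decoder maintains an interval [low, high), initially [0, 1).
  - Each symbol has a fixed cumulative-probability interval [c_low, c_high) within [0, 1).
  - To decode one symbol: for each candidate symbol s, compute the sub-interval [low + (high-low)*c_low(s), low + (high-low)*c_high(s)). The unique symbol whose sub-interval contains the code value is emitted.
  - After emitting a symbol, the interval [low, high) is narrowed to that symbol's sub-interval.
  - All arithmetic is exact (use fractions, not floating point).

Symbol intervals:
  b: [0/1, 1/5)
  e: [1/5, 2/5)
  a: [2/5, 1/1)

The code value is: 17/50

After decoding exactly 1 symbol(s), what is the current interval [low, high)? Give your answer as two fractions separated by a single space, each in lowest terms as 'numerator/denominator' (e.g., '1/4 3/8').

Answer: 1/5 2/5

Derivation:
Step 1: interval [0/1, 1/1), width = 1/1 - 0/1 = 1/1
  'b': [0/1 + 1/1*0/1, 0/1 + 1/1*1/5) = [0/1, 1/5)
  'e': [0/1 + 1/1*1/5, 0/1 + 1/1*2/5) = [1/5, 2/5) <- contains code 17/50
  'a': [0/1 + 1/1*2/5, 0/1 + 1/1*1/1) = [2/5, 1/1)
  emit 'e', narrow to [1/5, 2/5)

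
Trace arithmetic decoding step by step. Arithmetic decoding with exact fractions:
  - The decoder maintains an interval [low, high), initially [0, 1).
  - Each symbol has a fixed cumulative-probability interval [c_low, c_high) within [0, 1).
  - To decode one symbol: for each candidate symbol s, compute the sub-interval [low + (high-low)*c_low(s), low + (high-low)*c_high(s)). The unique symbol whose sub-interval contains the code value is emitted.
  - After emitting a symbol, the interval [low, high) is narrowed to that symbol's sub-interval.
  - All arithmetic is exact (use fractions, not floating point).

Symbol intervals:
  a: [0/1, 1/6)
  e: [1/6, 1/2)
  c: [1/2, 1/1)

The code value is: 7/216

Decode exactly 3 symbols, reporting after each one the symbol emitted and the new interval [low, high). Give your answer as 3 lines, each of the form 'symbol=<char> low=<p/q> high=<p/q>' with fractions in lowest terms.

Answer: symbol=a low=0/1 high=1/6
symbol=e low=1/36 high=1/12
symbol=a low=1/36 high=1/27

Derivation:
Step 1: interval [0/1, 1/1), width = 1/1 - 0/1 = 1/1
  'a': [0/1 + 1/1*0/1, 0/1 + 1/1*1/6) = [0/1, 1/6) <- contains code 7/216
  'e': [0/1 + 1/1*1/6, 0/1 + 1/1*1/2) = [1/6, 1/2)
  'c': [0/1 + 1/1*1/2, 0/1 + 1/1*1/1) = [1/2, 1/1)
  emit 'a', narrow to [0/1, 1/6)
Step 2: interval [0/1, 1/6), width = 1/6 - 0/1 = 1/6
  'a': [0/1 + 1/6*0/1, 0/1 + 1/6*1/6) = [0/1, 1/36)
  'e': [0/1 + 1/6*1/6, 0/1 + 1/6*1/2) = [1/36, 1/12) <- contains code 7/216
  'c': [0/1 + 1/6*1/2, 0/1 + 1/6*1/1) = [1/12, 1/6)
  emit 'e', narrow to [1/36, 1/12)
Step 3: interval [1/36, 1/12), width = 1/12 - 1/36 = 1/18
  'a': [1/36 + 1/18*0/1, 1/36 + 1/18*1/6) = [1/36, 1/27) <- contains code 7/216
  'e': [1/36 + 1/18*1/6, 1/36 + 1/18*1/2) = [1/27, 1/18)
  'c': [1/36 + 1/18*1/2, 1/36 + 1/18*1/1) = [1/18, 1/12)
  emit 'a', narrow to [1/36, 1/27)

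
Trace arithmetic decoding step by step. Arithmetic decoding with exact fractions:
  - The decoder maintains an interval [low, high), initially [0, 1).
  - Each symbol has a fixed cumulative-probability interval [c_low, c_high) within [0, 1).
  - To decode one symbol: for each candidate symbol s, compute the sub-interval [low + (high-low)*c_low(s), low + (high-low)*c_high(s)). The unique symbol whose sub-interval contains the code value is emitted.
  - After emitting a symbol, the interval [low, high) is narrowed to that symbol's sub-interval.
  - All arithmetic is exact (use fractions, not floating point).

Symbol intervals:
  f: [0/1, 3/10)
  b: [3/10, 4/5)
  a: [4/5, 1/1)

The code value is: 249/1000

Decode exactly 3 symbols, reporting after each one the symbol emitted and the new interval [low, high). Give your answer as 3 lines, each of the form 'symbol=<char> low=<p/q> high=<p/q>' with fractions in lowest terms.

Answer: symbol=f low=0/1 high=3/10
symbol=a low=6/25 high=3/10
symbol=f low=6/25 high=129/500

Derivation:
Step 1: interval [0/1, 1/1), width = 1/1 - 0/1 = 1/1
  'f': [0/1 + 1/1*0/1, 0/1 + 1/1*3/10) = [0/1, 3/10) <- contains code 249/1000
  'b': [0/1 + 1/1*3/10, 0/1 + 1/1*4/5) = [3/10, 4/5)
  'a': [0/1 + 1/1*4/5, 0/1 + 1/1*1/1) = [4/5, 1/1)
  emit 'f', narrow to [0/1, 3/10)
Step 2: interval [0/1, 3/10), width = 3/10 - 0/1 = 3/10
  'f': [0/1 + 3/10*0/1, 0/1 + 3/10*3/10) = [0/1, 9/100)
  'b': [0/1 + 3/10*3/10, 0/1 + 3/10*4/5) = [9/100, 6/25)
  'a': [0/1 + 3/10*4/5, 0/1 + 3/10*1/1) = [6/25, 3/10) <- contains code 249/1000
  emit 'a', narrow to [6/25, 3/10)
Step 3: interval [6/25, 3/10), width = 3/10 - 6/25 = 3/50
  'f': [6/25 + 3/50*0/1, 6/25 + 3/50*3/10) = [6/25, 129/500) <- contains code 249/1000
  'b': [6/25 + 3/50*3/10, 6/25 + 3/50*4/5) = [129/500, 36/125)
  'a': [6/25 + 3/50*4/5, 6/25 + 3/50*1/1) = [36/125, 3/10)
  emit 'f', narrow to [6/25, 129/500)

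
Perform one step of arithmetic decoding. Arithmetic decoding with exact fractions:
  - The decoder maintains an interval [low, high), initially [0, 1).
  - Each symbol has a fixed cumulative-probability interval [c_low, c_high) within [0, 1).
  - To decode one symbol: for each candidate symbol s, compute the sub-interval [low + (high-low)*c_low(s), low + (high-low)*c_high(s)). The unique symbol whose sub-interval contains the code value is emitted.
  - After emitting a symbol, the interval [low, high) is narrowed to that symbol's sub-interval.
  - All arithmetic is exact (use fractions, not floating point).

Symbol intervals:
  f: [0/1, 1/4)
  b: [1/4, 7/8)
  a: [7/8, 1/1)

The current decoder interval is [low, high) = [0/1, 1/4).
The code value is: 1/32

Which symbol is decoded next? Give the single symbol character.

Interval width = high − low = 1/4 − 0/1 = 1/4
Scaled code = (code − low) / width = (1/32 − 0/1) / 1/4 = 1/8
  f: [0/1, 1/4) ← scaled code falls here ✓
  b: [1/4, 7/8) 
  a: [7/8, 1/1) 

Answer: f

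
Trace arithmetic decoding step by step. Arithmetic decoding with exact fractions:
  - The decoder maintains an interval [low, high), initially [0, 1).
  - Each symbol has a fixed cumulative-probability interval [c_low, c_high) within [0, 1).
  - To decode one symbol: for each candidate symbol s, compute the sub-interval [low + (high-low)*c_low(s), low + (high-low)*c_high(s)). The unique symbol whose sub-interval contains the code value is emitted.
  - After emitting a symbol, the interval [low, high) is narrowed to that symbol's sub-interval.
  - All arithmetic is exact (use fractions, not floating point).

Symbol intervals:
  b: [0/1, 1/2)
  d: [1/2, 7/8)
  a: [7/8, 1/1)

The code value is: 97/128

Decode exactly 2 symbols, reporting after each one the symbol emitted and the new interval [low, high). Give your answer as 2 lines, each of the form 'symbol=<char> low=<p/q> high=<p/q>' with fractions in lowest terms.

Answer: symbol=d low=1/2 high=7/8
symbol=d low=11/16 high=53/64

Derivation:
Step 1: interval [0/1, 1/1), width = 1/1 - 0/1 = 1/1
  'b': [0/1 + 1/1*0/1, 0/1 + 1/1*1/2) = [0/1, 1/2)
  'd': [0/1 + 1/1*1/2, 0/1 + 1/1*7/8) = [1/2, 7/8) <- contains code 97/128
  'a': [0/1 + 1/1*7/8, 0/1 + 1/1*1/1) = [7/8, 1/1)
  emit 'd', narrow to [1/2, 7/8)
Step 2: interval [1/2, 7/8), width = 7/8 - 1/2 = 3/8
  'b': [1/2 + 3/8*0/1, 1/2 + 3/8*1/2) = [1/2, 11/16)
  'd': [1/2 + 3/8*1/2, 1/2 + 3/8*7/8) = [11/16, 53/64) <- contains code 97/128
  'a': [1/2 + 3/8*7/8, 1/2 + 3/8*1/1) = [53/64, 7/8)
  emit 'd', narrow to [11/16, 53/64)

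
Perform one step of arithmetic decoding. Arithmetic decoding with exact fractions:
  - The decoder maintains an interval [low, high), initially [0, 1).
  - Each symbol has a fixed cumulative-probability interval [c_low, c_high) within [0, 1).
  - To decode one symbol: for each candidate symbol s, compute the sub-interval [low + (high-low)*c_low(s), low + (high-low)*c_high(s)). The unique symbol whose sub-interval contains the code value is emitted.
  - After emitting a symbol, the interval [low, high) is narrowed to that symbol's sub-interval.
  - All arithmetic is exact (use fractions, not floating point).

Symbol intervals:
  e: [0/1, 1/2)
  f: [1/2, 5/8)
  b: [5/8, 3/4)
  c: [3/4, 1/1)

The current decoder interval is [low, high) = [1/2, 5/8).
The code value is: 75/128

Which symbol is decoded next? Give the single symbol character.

Answer: b

Derivation:
Interval width = high − low = 5/8 − 1/2 = 1/8
Scaled code = (code − low) / width = (75/128 − 1/2) / 1/8 = 11/16
  e: [0/1, 1/2) 
  f: [1/2, 5/8) 
  b: [5/8, 3/4) ← scaled code falls here ✓
  c: [3/4, 1/1) 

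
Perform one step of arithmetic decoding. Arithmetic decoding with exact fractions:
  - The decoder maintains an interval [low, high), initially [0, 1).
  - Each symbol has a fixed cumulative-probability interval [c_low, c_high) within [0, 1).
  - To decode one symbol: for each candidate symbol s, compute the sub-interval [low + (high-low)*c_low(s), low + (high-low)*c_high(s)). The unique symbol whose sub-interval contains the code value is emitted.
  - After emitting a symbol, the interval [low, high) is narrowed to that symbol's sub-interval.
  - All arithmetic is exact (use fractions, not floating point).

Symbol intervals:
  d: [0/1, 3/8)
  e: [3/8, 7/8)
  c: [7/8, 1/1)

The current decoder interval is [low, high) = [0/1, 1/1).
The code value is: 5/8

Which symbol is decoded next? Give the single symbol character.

Answer: e

Derivation:
Interval width = high − low = 1/1 − 0/1 = 1/1
Scaled code = (code − low) / width = (5/8 − 0/1) / 1/1 = 5/8
  d: [0/1, 3/8) 
  e: [3/8, 7/8) ← scaled code falls here ✓
  c: [7/8, 1/1) 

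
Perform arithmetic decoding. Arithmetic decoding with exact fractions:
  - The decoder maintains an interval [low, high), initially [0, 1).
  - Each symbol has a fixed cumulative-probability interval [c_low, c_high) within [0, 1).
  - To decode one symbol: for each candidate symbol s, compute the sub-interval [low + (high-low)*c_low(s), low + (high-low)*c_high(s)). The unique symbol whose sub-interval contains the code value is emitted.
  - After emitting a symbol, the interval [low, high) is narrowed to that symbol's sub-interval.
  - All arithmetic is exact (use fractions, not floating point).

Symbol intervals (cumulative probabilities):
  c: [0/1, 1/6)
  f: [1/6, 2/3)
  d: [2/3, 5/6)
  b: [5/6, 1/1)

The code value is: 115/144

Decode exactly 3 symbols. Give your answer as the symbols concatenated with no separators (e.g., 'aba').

Answer: ddd

Derivation:
Step 1: interval [0/1, 1/1), width = 1/1 - 0/1 = 1/1
  'c': [0/1 + 1/1*0/1, 0/1 + 1/1*1/6) = [0/1, 1/6)
  'f': [0/1 + 1/1*1/6, 0/1 + 1/1*2/3) = [1/6, 2/3)
  'd': [0/1 + 1/1*2/3, 0/1 + 1/1*5/6) = [2/3, 5/6) <- contains code 115/144
  'b': [0/1 + 1/1*5/6, 0/1 + 1/1*1/1) = [5/6, 1/1)
  emit 'd', narrow to [2/3, 5/6)
Step 2: interval [2/3, 5/6), width = 5/6 - 2/3 = 1/6
  'c': [2/3 + 1/6*0/1, 2/3 + 1/6*1/6) = [2/3, 25/36)
  'f': [2/3 + 1/6*1/6, 2/3 + 1/6*2/3) = [25/36, 7/9)
  'd': [2/3 + 1/6*2/3, 2/3 + 1/6*5/6) = [7/9, 29/36) <- contains code 115/144
  'b': [2/3 + 1/6*5/6, 2/3 + 1/6*1/1) = [29/36, 5/6)
  emit 'd', narrow to [7/9, 29/36)
Step 3: interval [7/9, 29/36), width = 29/36 - 7/9 = 1/36
  'c': [7/9 + 1/36*0/1, 7/9 + 1/36*1/6) = [7/9, 169/216)
  'f': [7/9 + 1/36*1/6, 7/9 + 1/36*2/3) = [169/216, 43/54)
  'd': [7/9 + 1/36*2/3, 7/9 + 1/36*5/6) = [43/54, 173/216) <- contains code 115/144
  'b': [7/9 + 1/36*5/6, 7/9 + 1/36*1/1) = [173/216, 29/36)
  emit 'd', narrow to [43/54, 173/216)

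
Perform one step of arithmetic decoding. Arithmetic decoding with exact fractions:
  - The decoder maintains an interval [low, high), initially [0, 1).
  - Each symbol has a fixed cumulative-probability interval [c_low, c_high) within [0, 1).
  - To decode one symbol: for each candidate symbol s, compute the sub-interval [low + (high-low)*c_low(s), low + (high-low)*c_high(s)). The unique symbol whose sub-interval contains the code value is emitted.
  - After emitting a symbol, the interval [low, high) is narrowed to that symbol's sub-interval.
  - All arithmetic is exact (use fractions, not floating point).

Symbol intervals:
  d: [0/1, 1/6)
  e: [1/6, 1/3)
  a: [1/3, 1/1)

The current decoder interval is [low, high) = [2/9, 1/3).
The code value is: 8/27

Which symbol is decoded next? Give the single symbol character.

Interval width = high − low = 1/3 − 2/9 = 1/9
Scaled code = (code − low) / width = (8/27 − 2/9) / 1/9 = 2/3
  d: [0/1, 1/6) 
  e: [1/6, 1/3) 
  a: [1/3, 1/1) ← scaled code falls here ✓

Answer: a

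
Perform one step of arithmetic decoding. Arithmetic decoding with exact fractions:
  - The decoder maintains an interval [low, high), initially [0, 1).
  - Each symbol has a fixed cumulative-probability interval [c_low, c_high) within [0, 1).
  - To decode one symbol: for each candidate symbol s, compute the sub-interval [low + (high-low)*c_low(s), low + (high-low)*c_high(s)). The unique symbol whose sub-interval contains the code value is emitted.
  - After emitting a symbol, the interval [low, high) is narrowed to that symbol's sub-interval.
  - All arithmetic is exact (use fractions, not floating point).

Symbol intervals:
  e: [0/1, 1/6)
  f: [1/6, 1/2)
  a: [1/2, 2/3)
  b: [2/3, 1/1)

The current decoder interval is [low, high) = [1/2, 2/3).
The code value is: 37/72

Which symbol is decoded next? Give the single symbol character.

Answer: e

Derivation:
Interval width = high − low = 2/3 − 1/2 = 1/6
Scaled code = (code − low) / width = (37/72 − 1/2) / 1/6 = 1/12
  e: [0/1, 1/6) ← scaled code falls here ✓
  f: [1/6, 1/2) 
  a: [1/2, 2/3) 
  b: [2/3, 1/1) 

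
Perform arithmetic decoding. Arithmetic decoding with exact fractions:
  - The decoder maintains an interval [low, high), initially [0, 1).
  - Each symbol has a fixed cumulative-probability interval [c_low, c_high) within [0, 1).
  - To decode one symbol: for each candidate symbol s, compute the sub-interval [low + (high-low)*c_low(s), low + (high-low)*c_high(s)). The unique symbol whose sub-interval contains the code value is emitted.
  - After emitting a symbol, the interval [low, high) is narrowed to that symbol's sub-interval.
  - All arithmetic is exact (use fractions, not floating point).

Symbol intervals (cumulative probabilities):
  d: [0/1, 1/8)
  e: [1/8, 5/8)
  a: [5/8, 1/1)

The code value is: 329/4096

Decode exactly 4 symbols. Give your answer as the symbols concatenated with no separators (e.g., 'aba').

Answer: dade

Derivation:
Step 1: interval [0/1, 1/1), width = 1/1 - 0/1 = 1/1
  'd': [0/1 + 1/1*0/1, 0/1 + 1/1*1/8) = [0/1, 1/8) <- contains code 329/4096
  'e': [0/1 + 1/1*1/8, 0/1 + 1/1*5/8) = [1/8, 5/8)
  'a': [0/1 + 1/1*5/8, 0/1 + 1/1*1/1) = [5/8, 1/1)
  emit 'd', narrow to [0/1, 1/8)
Step 2: interval [0/1, 1/8), width = 1/8 - 0/1 = 1/8
  'd': [0/1 + 1/8*0/1, 0/1 + 1/8*1/8) = [0/1, 1/64)
  'e': [0/1 + 1/8*1/8, 0/1 + 1/8*5/8) = [1/64, 5/64)
  'a': [0/1 + 1/8*5/8, 0/1 + 1/8*1/1) = [5/64, 1/8) <- contains code 329/4096
  emit 'a', narrow to [5/64, 1/8)
Step 3: interval [5/64, 1/8), width = 1/8 - 5/64 = 3/64
  'd': [5/64 + 3/64*0/1, 5/64 + 3/64*1/8) = [5/64, 43/512) <- contains code 329/4096
  'e': [5/64 + 3/64*1/8, 5/64 + 3/64*5/8) = [43/512, 55/512)
  'a': [5/64 + 3/64*5/8, 5/64 + 3/64*1/1) = [55/512, 1/8)
  emit 'd', narrow to [5/64, 43/512)
Step 4: interval [5/64, 43/512), width = 43/512 - 5/64 = 3/512
  'd': [5/64 + 3/512*0/1, 5/64 + 3/512*1/8) = [5/64, 323/4096)
  'e': [5/64 + 3/512*1/8, 5/64 + 3/512*5/8) = [323/4096, 335/4096) <- contains code 329/4096
  'a': [5/64 + 3/512*5/8, 5/64 + 3/512*1/1) = [335/4096, 43/512)
  emit 'e', narrow to [323/4096, 335/4096)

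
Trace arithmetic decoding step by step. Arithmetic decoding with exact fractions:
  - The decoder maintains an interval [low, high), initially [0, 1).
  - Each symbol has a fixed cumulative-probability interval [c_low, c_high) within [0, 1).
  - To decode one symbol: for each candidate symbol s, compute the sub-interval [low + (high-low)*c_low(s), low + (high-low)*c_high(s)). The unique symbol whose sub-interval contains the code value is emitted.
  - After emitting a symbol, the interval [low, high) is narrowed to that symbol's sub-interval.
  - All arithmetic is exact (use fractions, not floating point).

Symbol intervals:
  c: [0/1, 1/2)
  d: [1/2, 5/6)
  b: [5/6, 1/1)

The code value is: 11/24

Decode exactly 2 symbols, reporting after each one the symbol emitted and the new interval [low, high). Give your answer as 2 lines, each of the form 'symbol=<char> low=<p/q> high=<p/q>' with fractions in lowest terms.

Answer: symbol=c low=0/1 high=1/2
symbol=b low=5/12 high=1/2

Derivation:
Step 1: interval [0/1, 1/1), width = 1/1 - 0/1 = 1/1
  'c': [0/1 + 1/1*0/1, 0/1 + 1/1*1/2) = [0/1, 1/2) <- contains code 11/24
  'd': [0/1 + 1/1*1/2, 0/1 + 1/1*5/6) = [1/2, 5/6)
  'b': [0/1 + 1/1*5/6, 0/1 + 1/1*1/1) = [5/6, 1/1)
  emit 'c', narrow to [0/1, 1/2)
Step 2: interval [0/1, 1/2), width = 1/2 - 0/1 = 1/2
  'c': [0/1 + 1/2*0/1, 0/1 + 1/2*1/2) = [0/1, 1/4)
  'd': [0/1 + 1/2*1/2, 0/1 + 1/2*5/6) = [1/4, 5/12)
  'b': [0/1 + 1/2*5/6, 0/1 + 1/2*1/1) = [5/12, 1/2) <- contains code 11/24
  emit 'b', narrow to [5/12, 1/2)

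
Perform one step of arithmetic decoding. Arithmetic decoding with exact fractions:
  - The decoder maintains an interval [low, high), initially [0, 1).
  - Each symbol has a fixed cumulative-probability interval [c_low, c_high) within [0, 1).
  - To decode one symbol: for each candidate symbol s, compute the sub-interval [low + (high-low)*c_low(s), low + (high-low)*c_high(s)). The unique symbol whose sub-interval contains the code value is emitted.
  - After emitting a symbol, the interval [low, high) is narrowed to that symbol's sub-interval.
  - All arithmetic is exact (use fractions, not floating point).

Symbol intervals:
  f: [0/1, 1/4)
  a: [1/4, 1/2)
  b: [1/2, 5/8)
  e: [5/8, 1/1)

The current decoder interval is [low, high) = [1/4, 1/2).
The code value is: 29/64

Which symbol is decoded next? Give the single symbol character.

Answer: e

Derivation:
Interval width = high − low = 1/2 − 1/4 = 1/4
Scaled code = (code − low) / width = (29/64 − 1/4) / 1/4 = 13/16
  f: [0/1, 1/4) 
  a: [1/4, 1/2) 
  b: [1/2, 5/8) 
  e: [5/8, 1/1) ← scaled code falls here ✓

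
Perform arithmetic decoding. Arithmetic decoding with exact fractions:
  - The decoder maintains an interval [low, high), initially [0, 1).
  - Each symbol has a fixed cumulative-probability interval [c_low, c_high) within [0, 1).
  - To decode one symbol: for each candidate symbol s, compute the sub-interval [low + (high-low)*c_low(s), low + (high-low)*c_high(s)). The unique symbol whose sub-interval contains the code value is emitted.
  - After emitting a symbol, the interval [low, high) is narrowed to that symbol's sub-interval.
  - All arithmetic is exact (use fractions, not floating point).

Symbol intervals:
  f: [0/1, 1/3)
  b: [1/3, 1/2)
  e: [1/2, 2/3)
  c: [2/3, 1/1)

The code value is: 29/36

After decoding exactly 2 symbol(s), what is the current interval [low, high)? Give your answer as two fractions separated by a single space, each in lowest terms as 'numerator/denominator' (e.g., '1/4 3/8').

Step 1: interval [0/1, 1/1), width = 1/1 - 0/1 = 1/1
  'f': [0/1 + 1/1*0/1, 0/1 + 1/1*1/3) = [0/1, 1/3)
  'b': [0/1 + 1/1*1/3, 0/1 + 1/1*1/2) = [1/3, 1/2)
  'e': [0/1 + 1/1*1/2, 0/1 + 1/1*2/3) = [1/2, 2/3)
  'c': [0/1 + 1/1*2/3, 0/1 + 1/1*1/1) = [2/3, 1/1) <- contains code 29/36
  emit 'c', narrow to [2/3, 1/1)
Step 2: interval [2/3, 1/1), width = 1/1 - 2/3 = 1/3
  'f': [2/3 + 1/3*0/1, 2/3 + 1/3*1/3) = [2/3, 7/9)
  'b': [2/3 + 1/3*1/3, 2/3 + 1/3*1/2) = [7/9, 5/6) <- contains code 29/36
  'e': [2/3 + 1/3*1/2, 2/3 + 1/3*2/3) = [5/6, 8/9)
  'c': [2/3 + 1/3*2/3, 2/3 + 1/3*1/1) = [8/9, 1/1)
  emit 'b', narrow to [7/9, 5/6)

Answer: 7/9 5/6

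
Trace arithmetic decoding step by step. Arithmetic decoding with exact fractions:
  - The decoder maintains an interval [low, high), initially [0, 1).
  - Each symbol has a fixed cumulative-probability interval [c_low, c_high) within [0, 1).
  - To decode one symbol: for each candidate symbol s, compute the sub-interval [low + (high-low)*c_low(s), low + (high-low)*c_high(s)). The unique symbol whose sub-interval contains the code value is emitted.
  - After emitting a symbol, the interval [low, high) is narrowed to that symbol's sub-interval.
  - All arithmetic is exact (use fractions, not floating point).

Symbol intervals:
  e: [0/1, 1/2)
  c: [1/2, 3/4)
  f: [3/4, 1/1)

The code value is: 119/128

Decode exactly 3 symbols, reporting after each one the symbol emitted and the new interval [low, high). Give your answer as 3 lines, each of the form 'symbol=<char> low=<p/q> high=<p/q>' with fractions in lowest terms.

Step 1: interval [0/1, 1/1), width = 1/1 - 0/1 = 1/1
  'e': [0/1 + 1/1*0/1, 0/1 + 1/1*1/2) = [0/1, 1/2)
  'c': [0/1 + 1/1*1/2, 0/1 + 1/1*3/4) = [1/2, 3/4)
  'f': [0/1 + 1/1*3/4, 0/1 + 1/1*1/1) = [3/4, 1/1) <- contains code 119/128
  emit 'f', narrow to [3/4, 1/1)
Step 2: interval [3/4, 1/1), width = 1/1 - 3/4 = 1/4
  'e': [3/4 + 1/4*0/1, 3/4 + 1/4*1/2) = [3/4, 7/8)
  'c': [3/4 + 1/4*1/2, 3/4 + 1/4*3/4) = [7/8, 15/16) <- contains code 119/128
  'f': [3/4 + 1/4*3/4, 3/4 + 1/4*1/1) = [15/16, 1/1)
  emit 'c', narrow to [7/8, 15/16)
Step 3: interval [7/8, 15/16), width = 15/16 - 7/8 = 1/16
  'e': [7/8 + 1/16*0/1, 7/8 + 1/16*1/2) = [7/8, 29/32)
  'c': [7/8 + 1/16*1/2, 7/8 + 1/16*3/4) = [29/32, 59/64)
  'f': [7/8 + 1/16*3/4, 7/8 + 1/16*1/1) = [59/64, 15/16) <- contains code 119/128
  emit 'f', narrow to [59/64, 15/16)

Answer: symbol=f low=3/4 high=1/1
symbol=c low=7/8 high=15/16
symbol=f low=59/64 high=15/16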